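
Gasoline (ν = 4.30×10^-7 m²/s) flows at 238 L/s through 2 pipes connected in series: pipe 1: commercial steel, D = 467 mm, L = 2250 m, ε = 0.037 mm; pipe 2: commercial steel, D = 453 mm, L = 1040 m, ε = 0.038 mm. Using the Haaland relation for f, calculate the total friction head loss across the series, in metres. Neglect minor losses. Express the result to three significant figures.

Pipe 1: V = 1.389 m/s, Re = 1.51×10^6, ε/D = 7.92×10^-5, f = 0.01258, h_1 = f(L/D)V²/2g = 5.964 m
Pipe 2: V = 1.477 m/s, Re = 1.56×10^6, ε/D = 8.39×10^-5, f = 0.01264, h_2 = f(L/D)V²/2g = 3.224 m
Series → Q common, losses add: H = Σh = 9.188 m

H ≈ 9.19 m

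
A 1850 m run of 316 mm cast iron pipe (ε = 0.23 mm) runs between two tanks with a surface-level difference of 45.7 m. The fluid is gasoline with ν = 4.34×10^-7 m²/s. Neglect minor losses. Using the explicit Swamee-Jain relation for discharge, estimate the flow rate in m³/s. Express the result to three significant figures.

Q ≈ 0.226 m³/s

Swamee-Jain (Type II): Q = -0.965·√(gD⁵h_f/L)·ln[ε/(3.7D) + √(3.17ν²L/(gD³h_f))]
√(gD⁵h_f/L) = √(9.81·0.316⁵·45.7/1850) = 0.02763
ε/(3.7D) = 1.97×10^-4; √(3.17ν²L/(gD³h_f)) = 8.84×10^-6
Q = -0.965·0.02763·ln(2.056×10^-4) = 0.2264 m³/s
Check: V = 2.89 m/s, Re = 2.10×10^6, f = 0.01845, h_f = 45.9 m ≈ 45.7 m ✓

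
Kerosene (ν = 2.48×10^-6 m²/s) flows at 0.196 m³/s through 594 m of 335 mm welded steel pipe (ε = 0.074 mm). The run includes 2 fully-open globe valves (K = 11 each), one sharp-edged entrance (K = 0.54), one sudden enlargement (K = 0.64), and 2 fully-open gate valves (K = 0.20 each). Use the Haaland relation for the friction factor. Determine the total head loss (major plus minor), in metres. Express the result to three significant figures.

V = 4Q/(πD²) = 2.224 m/s; V²/2g = 0.2520 m
Re = 3.00×10^5, ε/D = 2.21×10^-4 → f = 0.01622 (Haaland)
Major: h_f = f(L/D)·V²/2g = 0.01622·1773·0.2520 = 7.249 m
Minor: ΣK = 23.6; h_m = ΣK·V²/2g = 5.943 m
Total H_L = 7.249 + 5.943 = 13.19 m

H_L ≈ 13.2 m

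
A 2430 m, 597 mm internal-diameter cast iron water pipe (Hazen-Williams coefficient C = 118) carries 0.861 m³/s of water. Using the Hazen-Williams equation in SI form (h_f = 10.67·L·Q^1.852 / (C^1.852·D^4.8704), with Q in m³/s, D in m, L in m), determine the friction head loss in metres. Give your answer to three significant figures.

h_f = 10.67·2430·0.861^1.852 / (118^1.852·0.597^4.8704) = 35.27 m

h_f ≈ 35.3 m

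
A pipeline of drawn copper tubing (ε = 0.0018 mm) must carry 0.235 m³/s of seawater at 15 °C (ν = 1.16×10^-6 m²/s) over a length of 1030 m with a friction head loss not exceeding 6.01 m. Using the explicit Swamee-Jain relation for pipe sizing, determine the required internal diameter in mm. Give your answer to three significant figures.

Swamee-Jain (Type III): D = 0.66·[ε^1.25·(LQ²/(gh_f))^4.75 + ν·Q^9.4·(L/(gh_f))^5.2]^0.04
LQ²/(gh_f) = 0.9648; L/(gh_f) = 17.47
Term 1 = ε^1.25·(…)^4.75 = 5.56×10^-8; Term 2 = ν·Q^9.4·(…)^5.2 = 4.10×10^-6
D = 0.66·(5.56×10^-8 + 4.10×10^-6)^0.04 = 0.4020 m = 402 mm
Check: V = 1.85 m/s, Re = 6.42×10^5, f = 0.01261, h_f = 5.64 m ≈ 6.01 m ✓

D ≈ 402 mm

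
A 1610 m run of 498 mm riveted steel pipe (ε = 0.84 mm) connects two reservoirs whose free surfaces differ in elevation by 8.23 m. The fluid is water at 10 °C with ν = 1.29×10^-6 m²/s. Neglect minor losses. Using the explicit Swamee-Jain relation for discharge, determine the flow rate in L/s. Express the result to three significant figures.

Q ≈ 289 L/s

Swamee-Jain (Type II): Q = -0.965·√(gD⁵h_f/L)·ln[ε/(3.7D) + √(3.17ν²L/(gD³h_f))]
√(gD⁵h_f/L) = √(9.81·0.498⁵·8.23/1610) = 0.03919
ε/(3.7D) = 4.56×10^-4; √(3.17ν²L/(gD³h_f)) = 2.92×10^-5
Q = -0.965·0.03919·ln(4.851×10^-4) = 0.2886 m³/s
Check: V = 1.48 m/s, Re = 5.72×10^5, f = 0.02287, h_f = 8.27 m ≈ 8.23 m ✓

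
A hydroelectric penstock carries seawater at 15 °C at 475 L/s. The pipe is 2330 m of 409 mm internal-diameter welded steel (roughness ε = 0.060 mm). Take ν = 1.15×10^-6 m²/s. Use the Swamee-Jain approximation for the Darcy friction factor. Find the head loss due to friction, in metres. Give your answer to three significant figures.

V = 4Q/(πD²) = 4·0.475/(π·0.409²) = 3.615 m/s
Re = VD/ν = 3.615·0.409/1.15×10^-6 = 1.29×10^6 → turbulent
ε/D = 0.060/409 = 1.47×10^-4
Swamee-Jain: f = 0.01392
h_f = f(L/D)V²/(2g) = 0.01392·(2330/0.409)·3.615²/(2·9.81) = 52.84 m

h_f ≈ 52.8 m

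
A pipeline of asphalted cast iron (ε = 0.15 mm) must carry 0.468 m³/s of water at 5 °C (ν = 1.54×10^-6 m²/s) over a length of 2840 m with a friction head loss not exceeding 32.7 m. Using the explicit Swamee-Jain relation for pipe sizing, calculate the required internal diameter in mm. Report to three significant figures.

Swamee-Jain (Type III): D = 0.66·[ε^1.25·(LQ²/(gh_f))^4.75 + ν·Q^9.4·(L/(gh_f))^5.2]^0.04
LQ²/(gh_f) = 1.939; L/(gh_f) = 8.853
Term 1 = ε^1.25·(…)^4.75 = 3.86×10^-4; Term 2 = ν·Q^9.4·(…)^5.2 = 1.03×10^-4
D = 0.66·(3.86×10^-4 + 1.03×10^-4)^0.04 = 0.4865 m = 487 mm
Check: V = 2.52 m/s, Re = 7.95×10^5, f = 0.01600, h_f = 30.2 m ≈ 32.7 m ✓

D ≈ 487 mm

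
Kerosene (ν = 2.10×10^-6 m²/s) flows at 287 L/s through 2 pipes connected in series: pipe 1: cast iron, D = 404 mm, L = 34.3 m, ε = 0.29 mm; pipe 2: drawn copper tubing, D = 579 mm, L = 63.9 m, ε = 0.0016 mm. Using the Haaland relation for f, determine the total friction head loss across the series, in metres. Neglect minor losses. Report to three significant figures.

H ≈ 0.507 m

Pipe 1: V = 2.239 m/s, Re = 4.31×10^5, ε/D = 7.18×10^-4, f = 0.01894, h_1 = f(L/D)V²/2g = 0.4107 m
Pipe 2: V = 1.090 m/s, Re = 3.01×10^5, ε/D = 2.76×10^-6, f = 0.01436, h_2 = f(L/D)V²/2g = 0.09597 m
Series → Q common, losses add: H = Σh = 0.5067 m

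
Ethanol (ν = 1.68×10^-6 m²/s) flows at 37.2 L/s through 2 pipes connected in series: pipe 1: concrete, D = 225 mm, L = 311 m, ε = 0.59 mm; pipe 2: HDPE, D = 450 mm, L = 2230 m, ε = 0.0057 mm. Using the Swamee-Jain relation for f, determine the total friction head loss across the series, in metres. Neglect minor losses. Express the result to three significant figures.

H ≈ 1.91 m

Pipe 1: V = 0.9356 m/s, Re = 1.25×10^5, ε/D = 0.00262, f = 0.02658, h_1 = f(L/D)V²/2g = 1.639 m
Pipe 2: V = 0.2339 m/s, Re = 6.27×10^4, ε/D = 1.27×10^-5, f = 0.01980, h_2 = f(L/D)V²/2g = 0.2737 m
Series → Q common, losses add: H = Σh = 1.913 m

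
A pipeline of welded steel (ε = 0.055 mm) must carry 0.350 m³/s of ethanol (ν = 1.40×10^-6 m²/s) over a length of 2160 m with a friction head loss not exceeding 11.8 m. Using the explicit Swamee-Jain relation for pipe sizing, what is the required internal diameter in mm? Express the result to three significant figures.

D ≈ 488 mm

Swamee-Jain (Type III): D = 0.66·[ε^1.25·(LQ²/(gh_f))^4.75 + ν·Q^9.4·(L/(gh_f))^5.2]^0.04
LQ²/(gh_f) = 2.286; L/(gh_f) = 18.66
Term 1 = ε^1.25·(…)^4.75 = 2.40×10^-4; Term 2 = ν·Q^9.4·(…)^5.2 = 2.94×10^-4
D = 0.66·(2.40×10^-4 + 2.94×10^-4)^0.04 = 0.4883 m = 488 mm
Check: V = 1.87 m/s, Re = 6.52×10^5, f = 0.01422, h_f = 11.2 m ≈ 11.8 m ✓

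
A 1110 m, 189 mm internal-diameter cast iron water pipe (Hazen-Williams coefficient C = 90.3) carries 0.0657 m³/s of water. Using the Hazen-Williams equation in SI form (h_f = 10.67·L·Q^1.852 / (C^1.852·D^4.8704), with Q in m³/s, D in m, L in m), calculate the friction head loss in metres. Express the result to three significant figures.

h_f = 10.67·1110·0.0657^1.852 / (90.3^1.852·0.189^4.8704) = 61.04 m

h_f ≈ 61.0 m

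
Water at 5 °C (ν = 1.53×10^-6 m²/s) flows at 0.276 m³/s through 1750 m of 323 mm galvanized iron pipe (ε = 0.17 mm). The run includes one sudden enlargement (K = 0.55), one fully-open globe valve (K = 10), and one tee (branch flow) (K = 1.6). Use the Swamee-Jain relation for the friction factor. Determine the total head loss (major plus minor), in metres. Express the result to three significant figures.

V = 4Q/(πD²) = 3.368 m/s; V²/2g = 0.5783 m
Re = 7.11×10^5, ε/D = 5.26×10^-4 → f = 0.01767 (Swamee-Jain)
Major: h_f = f(L/D)·V²/2g = 0.01767·5418·0.5783 = 55.37 m
Minor: ΣK = 12.2; h_m = ΣK·V²/2g = 7.026 m
Total H_L = 55.37 + 7.026 = 62.39 m

H_L ≈ 62.4 m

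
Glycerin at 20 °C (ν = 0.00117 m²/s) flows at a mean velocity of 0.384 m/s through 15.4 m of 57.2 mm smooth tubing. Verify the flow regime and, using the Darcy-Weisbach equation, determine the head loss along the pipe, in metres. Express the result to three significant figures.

h_f ≈ 6.90 m

Re = VD/ν = 0.384·0.05720/0.00117 = 18.8 → laminar (Re < 2300)
f = 64/Re = 3.409
h_f = f(L/D)V²/(2g) = 3.409·(15.4/0.05720)·0.384²/(2·9.81) = 6.898 m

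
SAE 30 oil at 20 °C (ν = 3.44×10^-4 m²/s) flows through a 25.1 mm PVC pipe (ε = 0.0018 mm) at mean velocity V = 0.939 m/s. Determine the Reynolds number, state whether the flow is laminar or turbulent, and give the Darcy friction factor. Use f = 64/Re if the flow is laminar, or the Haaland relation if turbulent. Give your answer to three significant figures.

Re = VD/ν = 0.9390·0.0251/3.44×10^-4 = 68.5
Re < 2300 → laminar → f = 64/Re = 0.9341

Re ≈ 68.5; laminar; f = 64/Re ≈ 0.934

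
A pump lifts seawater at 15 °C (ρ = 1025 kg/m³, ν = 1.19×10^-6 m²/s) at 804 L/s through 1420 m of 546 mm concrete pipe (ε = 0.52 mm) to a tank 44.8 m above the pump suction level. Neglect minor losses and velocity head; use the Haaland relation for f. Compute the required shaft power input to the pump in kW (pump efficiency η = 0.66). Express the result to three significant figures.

P_shaft ≈ 924 kW

V = 4Q/(πD²) = 3.434 m/s; Re = 1.58×10^6; ε/D = 9.52×10^-4; f = 0.01962
h_f = f(L/D)V²/2g = 30.67 m
Total head H = z + h_f = 44.8 + 30.67 = 75.47 m
P_hyd = ρgQH = 1025·9.81·0.804·75.47 = 610.1 kW
P_shaft = P_hyd/η = 610.1/0.66 = 924.4 kW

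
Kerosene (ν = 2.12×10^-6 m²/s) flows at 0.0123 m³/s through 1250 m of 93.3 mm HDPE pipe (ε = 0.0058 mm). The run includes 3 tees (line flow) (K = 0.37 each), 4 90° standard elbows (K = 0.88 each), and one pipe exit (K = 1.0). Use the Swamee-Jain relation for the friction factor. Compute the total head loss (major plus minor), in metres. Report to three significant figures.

V = 4Q/(πD²) = 1.799 m/s; V²/2g = 0.1650 m
Re = 7.92×10^4, ε/D = 6.22×10^-5 → f = 0.01909 (Swamee-Jain)
Major: h_f = f(L/D)·V²/2g = 0.01909·13398·0.1650 = 42.20 m
Minor: ΣK = 5.63; h_m = ΣK·V²/2g = 0.9288 m
Total H_L = 42.20 + 0.9288 = 43.13 m

H_L ≈ 43.1 m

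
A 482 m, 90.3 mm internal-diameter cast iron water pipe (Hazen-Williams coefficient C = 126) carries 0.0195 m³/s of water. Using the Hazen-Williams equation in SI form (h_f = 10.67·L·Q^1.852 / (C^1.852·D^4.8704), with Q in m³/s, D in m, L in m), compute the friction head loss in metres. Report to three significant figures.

h_f ≈ 55.0 m

h_f = 10.67·482·0.0195^1.852 / (126^1.852·0.0903^4.8704) = 55.04 m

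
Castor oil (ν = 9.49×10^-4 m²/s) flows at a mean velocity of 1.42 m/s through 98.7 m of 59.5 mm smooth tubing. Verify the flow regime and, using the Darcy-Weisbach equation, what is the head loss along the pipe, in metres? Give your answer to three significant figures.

Re = VD/ν = 1.42·0.05950/9.49×10^-4 = 89.0 → laminar (Re < 2300)
f = 64/Re = 0.7189
h_f = f(L/D)V²/(2g) = 0.7189·(98.7/0.05950)·1.42²/(2·9.81) = 122.6 m

h_f ≈ 123 m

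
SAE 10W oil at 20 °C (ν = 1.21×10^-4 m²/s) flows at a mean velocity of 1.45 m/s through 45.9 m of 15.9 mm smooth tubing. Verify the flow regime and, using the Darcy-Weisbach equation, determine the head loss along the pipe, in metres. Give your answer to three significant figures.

Re = VD/ν = 1.45·0.01590/1.21×10^-4 = 191 → laminar (Re < 2300)
f = 64/Re = 0.3359
h_f = f(L/D)V²/(2g) = 0.3359·(45.9/0.01590)·1.45²/(2·9.81) = 103.9 m

h_f ≈ 104 m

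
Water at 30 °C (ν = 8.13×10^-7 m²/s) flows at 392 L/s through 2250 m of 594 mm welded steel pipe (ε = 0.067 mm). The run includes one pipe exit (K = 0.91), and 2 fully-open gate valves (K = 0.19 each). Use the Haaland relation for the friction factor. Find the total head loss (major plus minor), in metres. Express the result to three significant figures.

V = 4Q/(πD²) = 1.415 m/s; V²/2g = 0.1020 m
Re = 1.03×10^6, ε/D = 1.13×10^-4 → f = 0.01348 (Haaland)
Major: h_f = f(L/D)·V²/2g = 0.01348·3788·0.1020 = 5.207 m
Minor: ΣK = 1.29; h_m = ΣK·V²/2g = 0.1316 m
Total H_L = 5.207 + 0.1316 = 5.338 m

H_L ≈ 5.34 m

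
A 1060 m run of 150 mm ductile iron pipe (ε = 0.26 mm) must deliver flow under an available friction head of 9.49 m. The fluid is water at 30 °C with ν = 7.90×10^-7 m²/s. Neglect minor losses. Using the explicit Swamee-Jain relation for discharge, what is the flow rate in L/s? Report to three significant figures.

Q ≈ 18.7 L/s

Swamee-Jain (Type II): Q = -0.965·√(gD⁵h_f/L)·ln[ε/(3.7D) + √(3.17ν²L/(gD³h_f))]
√(gD⁵h_f/L) = √(9.81·0.150⁵·9.49/1060) = 0.002583
ε/(3.7D) = 4.68×10^-4; √(3.17ν²L/(gD³h_f)) = 8.17×10^-5
Q = -0.965·0.002583·ln(5.502×10^-4) = 0.01870 m³/s
Check: V = 1.06 m/s, Re = 2.01×10^5, f = 0.02370, h_f = 9.56 m ≈ 9.49 m ✓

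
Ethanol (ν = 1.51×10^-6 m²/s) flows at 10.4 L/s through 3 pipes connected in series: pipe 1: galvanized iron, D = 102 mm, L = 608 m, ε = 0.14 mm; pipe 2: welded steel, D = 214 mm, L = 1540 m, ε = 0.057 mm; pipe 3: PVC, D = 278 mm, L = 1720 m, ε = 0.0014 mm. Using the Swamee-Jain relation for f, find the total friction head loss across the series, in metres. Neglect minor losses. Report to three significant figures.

H ≈ 12.6 m

Pipe 1: V = 1.273 m/s, Re = 8.60×10^4, ε/D = 0.00137, f = 0.02385, h_1 = f(L/D)V²/2g = 11.74 m
Pipe 2: V = 0.2891 m/s, Re = 4.10×10^4, ε/D = 2.66×10^-4, f = 0.02266, h_2 = f(L/D)V²/2g = 0.6949 m
Pipe 3: V = 0.1713 m/s, Re = 3.15×10^4, ε/D = 5.04×10^-6, f = 0.02311, h_3 = f(L/D)V²/2g = 0.2140 m
Series → Q common, losses add: H = Σh = 12.65 m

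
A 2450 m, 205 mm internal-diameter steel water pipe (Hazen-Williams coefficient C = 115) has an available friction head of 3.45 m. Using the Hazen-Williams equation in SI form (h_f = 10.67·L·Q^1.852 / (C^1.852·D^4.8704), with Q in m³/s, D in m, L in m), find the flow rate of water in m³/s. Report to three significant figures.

Rearranging: Q = [h_f·C^1.852·D^4.8704 / (10.67·L)]^(1/1.852)
Q = [3.45·115^1.852·0.205^4.8704 / (10.67·2450)]^0.540 = 0.01432 m³/s

Q ≈ 0.0143 m³/s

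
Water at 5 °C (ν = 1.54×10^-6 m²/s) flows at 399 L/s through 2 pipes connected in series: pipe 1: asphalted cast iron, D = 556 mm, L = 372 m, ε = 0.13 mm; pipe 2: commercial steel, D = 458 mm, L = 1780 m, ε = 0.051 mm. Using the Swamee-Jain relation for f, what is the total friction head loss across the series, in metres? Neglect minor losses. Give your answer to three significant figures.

H ≈ 17.8 m

Pipe 1: V = 1.643 m/s, Re = 5.93×10^5, ε/D = 2.34×10^-4, f = 0.01562, h_1 = f(L/D)V²/2g = 1.438 m
Pipe 2: V = 2.422 m/s, Re = 7.20×10^5, ε/D = 1.11×10^-4, f = 0.01406, h_2 = f(L/D)V²/2g = 16.34 m
Series → Q common, losses add: H = Σh = 17.78 m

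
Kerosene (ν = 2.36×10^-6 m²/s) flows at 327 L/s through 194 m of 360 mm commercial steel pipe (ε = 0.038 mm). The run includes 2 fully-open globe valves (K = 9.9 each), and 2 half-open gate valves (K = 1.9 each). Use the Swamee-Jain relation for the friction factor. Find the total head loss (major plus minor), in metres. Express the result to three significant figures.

H_L ≈ 16.5 m

V = 4Q/(πD²) = 3.213 m/s; V²/2g = 0.5260 m
Re = 4.90×10^5, ε/D = 1.06×10^-4 → f = 0.01457 (Swamee-Jain)
Major: h_f = f(L/D)·V²/2g = 0.01457·538.9·0.5260 = 4.129 m
Minor: ΣK = 23.6; h_m = ΣK·V²/2g = 12.41 m
Total H_L = 4.129 + 12.41 = 16.54 m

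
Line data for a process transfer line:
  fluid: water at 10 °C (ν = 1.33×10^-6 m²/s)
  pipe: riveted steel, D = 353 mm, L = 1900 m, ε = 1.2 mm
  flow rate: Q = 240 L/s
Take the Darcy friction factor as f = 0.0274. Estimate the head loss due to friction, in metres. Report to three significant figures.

h_f ≈ 45.2 m

V = 4Q/(πD²) = 4·0.240/(π·0.353²) = 2.452 m/s
h_f = f(L/D)V²/(2g) = 0.02740·(1900/0.353)·2.452²/(2·9.81) = 45.20 m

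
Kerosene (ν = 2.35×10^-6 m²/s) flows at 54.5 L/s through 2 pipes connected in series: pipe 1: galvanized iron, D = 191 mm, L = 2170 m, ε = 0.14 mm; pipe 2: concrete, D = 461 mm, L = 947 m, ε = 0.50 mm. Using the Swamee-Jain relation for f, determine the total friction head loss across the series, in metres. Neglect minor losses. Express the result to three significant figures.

Pipe 1: V = 1.902 m/s, Re = 1.55×10^5, ε/D = 7.33×10^-4, f = 0.02048, h_1 = f(L/D)V²/2g = 42.91 m
Pipe 2: V = 0.3265 m/s, Re = 6.41×10^4, ε/D = 0.00108, f = 0.02369, h_2 = f(L/D)V²/2g = 0.2644 m
Series → Q common, losses add: H = Σh = 43.17 m

H ≈ 43.2 m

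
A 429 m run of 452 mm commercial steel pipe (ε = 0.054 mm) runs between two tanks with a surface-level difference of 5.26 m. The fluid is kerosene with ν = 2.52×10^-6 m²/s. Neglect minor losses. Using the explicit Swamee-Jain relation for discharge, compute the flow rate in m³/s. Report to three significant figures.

Q ≈ 0.437 m³/s

Swamee-Jain (Type II): Q = -0.965·√(gD⁵h_f/L)·ln[ε/(3.7D) + √(3.17ν²L/(gD³h_f))]
√(gD⁵h_f/L) = √(9.81·0.452⁵·5.26/429) = 0.04764
ε/(3.7D) = 3.23×10^-5; √(3.17ν²L/(gD³h_f)) = 4.26×10^-5
Q = -0.965·0.04764·ln(7.486×10^-5) = 0.4367 m³/s
Check: V = 2.72 m/s, Re = 4.88×10^5, f = 0.01473, h_f = 5.28 m ≈ 5.26 m ✓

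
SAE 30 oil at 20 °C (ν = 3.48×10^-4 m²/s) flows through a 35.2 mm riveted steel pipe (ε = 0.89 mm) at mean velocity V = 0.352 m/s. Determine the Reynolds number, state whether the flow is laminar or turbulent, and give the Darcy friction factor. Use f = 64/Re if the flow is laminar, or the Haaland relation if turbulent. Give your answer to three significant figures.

Re = VD/ν = 0.3520·0.0352/3.48×10^-4 = 35.6
Re < 2300 → laminar → f = 64/Re = 1.798

Re ≈ 35.6; laminar; f = 64/Re ≈ 1.80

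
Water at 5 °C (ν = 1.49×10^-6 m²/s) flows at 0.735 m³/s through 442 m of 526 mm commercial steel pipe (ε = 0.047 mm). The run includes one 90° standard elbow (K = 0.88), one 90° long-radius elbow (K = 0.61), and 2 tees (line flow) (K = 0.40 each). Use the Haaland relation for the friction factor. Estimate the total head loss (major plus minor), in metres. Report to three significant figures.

H_L ≈ 7.69 m

V = 4Q/(πD²) = 3.382 m/s; V²/2g = 0.5831 m
Re = 1.19×10^6, ε/D = 8.94×10^-5 → f = 0.01298 (Haaland)
Major: h_f = f(L/D)·V²/2g = 0.01298·840.3·0.5831 = 6.359 m
Minor: ΣK = 2.29; h_m = ΣK·V²/2g = 1.335 m
Total H_L = 6.359 + 1.335 = 7.694 m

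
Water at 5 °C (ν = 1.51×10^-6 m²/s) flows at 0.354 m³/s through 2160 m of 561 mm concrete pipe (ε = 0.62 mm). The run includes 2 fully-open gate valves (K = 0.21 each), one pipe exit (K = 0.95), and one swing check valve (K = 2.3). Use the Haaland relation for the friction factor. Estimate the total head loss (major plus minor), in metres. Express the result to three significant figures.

V = 4Q/(πD²) = 1.432 m/s; V²/2g = 0.1045 m
Re = 5.32×10^5, ε/D = 0.00111 → f = 0.02062 (Haaland)
Major: h_f = f(L/D)·V²/2g = 0.02062·3850·0.1045 = 8.300 m
Minor: ΣK = 3.67; h_m = ΣK·V²/2g = 0.3837 m
Total H_L = 8.300 + 0.3837 = 8.684 m

H_L ≈ 8.68 m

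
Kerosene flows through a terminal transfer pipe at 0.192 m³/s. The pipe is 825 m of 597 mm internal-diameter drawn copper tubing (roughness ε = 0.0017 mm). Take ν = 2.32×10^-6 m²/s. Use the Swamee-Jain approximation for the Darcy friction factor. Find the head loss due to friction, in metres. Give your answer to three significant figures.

h_f ≈ 0.528 m

V = 4Q/(πD²) = 4·0.192/(π·0.597²) = 0.6859 m/s
Re = VD/ν = 0.6859·0.597/2.32×10^-6 = 1.77×10^5 → turbulent
ε/D = 0.0017/597 = 2.85×10^-6
Swamee-Jain: f = 0.01594
h_f = f(L/D)V²/(2g) = 0.01594·(825/0.597)·0.6859²/(2·9.81) = 0.5282 m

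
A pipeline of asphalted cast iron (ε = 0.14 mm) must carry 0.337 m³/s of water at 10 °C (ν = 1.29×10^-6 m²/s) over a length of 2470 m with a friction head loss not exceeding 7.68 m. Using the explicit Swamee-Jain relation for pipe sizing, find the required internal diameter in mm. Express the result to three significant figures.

Swamee-Jain (Type III): D = 0.66·[ε^1.25·(LQ²/(gh_f))^4.75 + ν·Q^9.4·(L/(gh_f))^5.2]^0.04
LQ²/(gh_f) = 3.723; L/(gh_f) = 32.78
Term 1 = ε^1.25·(…)^4.75 = 0.00784; Term 2 = ν·Q^9.4·(…)^5.2 = 0.00356
D = 0.66·(0.00784 + 0.00356)^0.04 = 0.5519 m = 552 mm
Check: V = 1.41 m/s, Re = 6.03×10^5, f = 0.01578, h_f = 7.14 m ≈ 7.68 m ✓

D ≈ 552 mm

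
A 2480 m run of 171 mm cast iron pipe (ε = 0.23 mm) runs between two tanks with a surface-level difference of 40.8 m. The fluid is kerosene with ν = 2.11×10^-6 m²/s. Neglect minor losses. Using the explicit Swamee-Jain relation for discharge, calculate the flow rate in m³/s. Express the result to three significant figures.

Swamee-Jain (Type II): Q = -0.965·√(gD⁵h_f/L)·ln[ε/(3.7D) + √(3.17ν²L/(gD³h_f))]
√(gD⁵h_f/L) = √(9.81·0.171⁵·40.8/2480) = 0.004858
ε/(3.7D) = 3.64×10^-4; √(3.17ν²L/(gD³h_f)) = 1.32×10^-4
Q = -0.965·0.004858·ln(4.958×10^-4) = 0.03567 m³/s
Check: V = 1.55 m/s, Re = 1.26×10^5, f = 0.02308, h_f = 41.1 m ≈ 40.8 m ✓

Q ≈ 0.0357 m³/s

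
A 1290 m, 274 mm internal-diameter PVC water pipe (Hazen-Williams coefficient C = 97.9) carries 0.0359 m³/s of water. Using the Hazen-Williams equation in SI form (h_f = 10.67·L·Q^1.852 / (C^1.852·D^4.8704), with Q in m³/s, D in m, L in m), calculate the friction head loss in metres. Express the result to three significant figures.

h_f ≈ 3.27 m

h_f = 10.67·1290·0.0359^1.852 / (97.9^1.852·0.274^4.8704) = 3.268 m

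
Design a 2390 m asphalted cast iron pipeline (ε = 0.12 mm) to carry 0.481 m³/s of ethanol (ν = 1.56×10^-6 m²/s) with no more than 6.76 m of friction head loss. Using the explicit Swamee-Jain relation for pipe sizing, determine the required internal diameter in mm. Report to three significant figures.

D ≈ 642 mm

Swamee-Jain (Type III): D = 0.66·[ε^1.25·(LQ²/(gh_f))^4.75 + ν·Q^9.4·(L/(gh_f))^5.2]^0.04
LQ²/(gh_f) = 8.338; L/(gh_f) = 36.04
Term 1 = ε^1.25·(…)^4.75 = 0.298; Term 2 = ν·Q^9.4·(…)^5.2 = 0.200
D = 0.66·(0.298 + 0.200)^0.04 = 0.6418 m = 642 mm
Check: V = 1.49 m/s, Re = 6.12×10^5, f = 0.01513, h_f = 6.35 m ≈ 6.76 m ✓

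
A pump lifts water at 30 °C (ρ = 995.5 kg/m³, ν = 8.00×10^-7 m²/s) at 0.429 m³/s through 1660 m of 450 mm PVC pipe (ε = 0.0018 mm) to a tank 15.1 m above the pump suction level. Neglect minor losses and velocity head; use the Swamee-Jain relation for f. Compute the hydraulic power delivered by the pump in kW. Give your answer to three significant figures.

V = 4Q/(πD²) = 2.697 m/s; Re = 1.52×10^6; ε/D = 4.00×10^-6; f = 0.01096
h_f = f(L/D)V²/2g = 15.00 m
Total head H = z + h_f = 15.1 + 15.00 = 30.10 m
P_hyd = ρgQH = 995.5·9.81·0.429·30.10 = 126.1 kW

P_hyd ≈ 126 kW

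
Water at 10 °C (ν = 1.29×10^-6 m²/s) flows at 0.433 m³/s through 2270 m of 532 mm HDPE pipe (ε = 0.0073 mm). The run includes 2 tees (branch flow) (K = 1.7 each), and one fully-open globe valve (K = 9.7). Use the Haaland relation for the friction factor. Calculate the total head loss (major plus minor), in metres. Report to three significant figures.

H_L ≈ 12.6 m

V = 4Q/(πD²) = 1.948 m/s; V²/2g = 0.1934 m
Re = 8.03×10^5, ε/D = 1.37×10^-5 → f = 0.01224 (Haaland)
Major: h_f = f(L/D)·V²/2g = 0.01224·4267·0.1934 = 10.10 m
Minor: ΣK = 13.1; h_m = ΣK·V²/2g = 2.534 m
Total H_L = 10.10 + 2.534 = 12.64 m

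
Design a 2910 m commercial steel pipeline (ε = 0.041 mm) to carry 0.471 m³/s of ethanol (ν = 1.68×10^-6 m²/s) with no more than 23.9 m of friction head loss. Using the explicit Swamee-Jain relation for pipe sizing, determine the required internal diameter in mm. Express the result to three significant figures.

D ≈ 502 mm

Swamee-Jain (Type III): D = 0.66·[ε^1.25·(LQ²/(gh_f))^4.75 + ν·Q^9.4·(L/(gh_f))^5.2]^0.04
LQ²/(gh_f) = 2.753; L/(gh_f) = 12.41
Term 1 = ε^1.25·(…)^4.75 = 4.03×10^-4; Term 2 = ν·Q^9.4·(…)^5.2 = 6.91×10^-4
D = 0.66·(4.03×10^-4 + 6.91×10^-4)^0.04 = 0.5025 m = 502 mm
Check: V = 2.38 m/s, Re = 7.10×10^5, f = 0.01368, h_f = 22.8 m ≈ 23.9 m ✓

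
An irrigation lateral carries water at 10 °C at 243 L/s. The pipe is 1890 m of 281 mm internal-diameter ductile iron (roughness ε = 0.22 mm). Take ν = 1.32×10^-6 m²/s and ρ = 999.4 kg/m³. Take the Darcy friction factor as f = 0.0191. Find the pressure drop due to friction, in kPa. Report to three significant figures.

V = 4Q/(πD²) = 4·0.243/(π·0.281²) = 3.918 m/s
h_f = f(L/D)V²/(2g) = 0.01910·(1890/0.281)·3.918²/(2·9.81) = 100.5 m
Δp = ρg·h_f = 999.4·9.81·100.5 = 985.6 kPa

Δp ≈ 986 kPa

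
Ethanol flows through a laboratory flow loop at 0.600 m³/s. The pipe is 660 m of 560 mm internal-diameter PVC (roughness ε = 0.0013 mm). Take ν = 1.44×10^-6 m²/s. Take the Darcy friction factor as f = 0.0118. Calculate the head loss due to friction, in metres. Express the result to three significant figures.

V = 4Q/(πD²) = 4·0.600/(π·0.560²) = 2.436 m/s
h_f = f(L/D)V²/(2g) = 0.01180·(660/0.560)·2.436²/(2·9.81) = 4.206 m

h_f ≈ 4.21 m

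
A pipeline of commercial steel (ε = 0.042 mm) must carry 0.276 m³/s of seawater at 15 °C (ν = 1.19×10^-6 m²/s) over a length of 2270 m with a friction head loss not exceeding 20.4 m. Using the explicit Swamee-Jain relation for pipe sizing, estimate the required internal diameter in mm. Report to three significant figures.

Swamee-Jain (Type III): D = 0.66·[ε^1.25·(LQ²/(gh_f))^4.75 + ν·Q^9.4·(L/(gh_f))^5.2]^0.04
LQ²/(gh_f) = 0.8641; L/(gh_f) = 11.34
Term 1 = ε^1.25·(…)^4.75 = 1.69×10^-6; Term 2 = ν·Q^9.4·(…)^5.2 = 2.02×10^-6
D = 0.66·(1.69×10^-6 + 2.02×10^-6)^0.04 = 0.4002 m = 400 mm
Check: V = 2.19 m/s, Re = 7.38×10^5, f = 0.01395, h_f = 19.4 m ≈ 20.4 m ✓

D ≈ 400 mm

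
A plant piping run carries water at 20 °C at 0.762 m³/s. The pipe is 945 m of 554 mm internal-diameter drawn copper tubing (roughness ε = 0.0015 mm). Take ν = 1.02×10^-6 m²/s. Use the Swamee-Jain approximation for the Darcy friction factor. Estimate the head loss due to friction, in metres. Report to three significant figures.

V = 4Q/(πD²) = 4·0.762/(π·0.554²) = 3.161 m/s
Re = VD/ν = 3.161·0.554/1.02×10^-6 = 1.72×10^6 → turbulent
ε/D = 0.0015/554 = 2.71×10^-6
Swamee-Jain: f = 0.01071
h_f = f(L/D)V²/(2g) = 0.01071·(945/0.554)·3.161²/(2·9.81) = 9.309 m

h_f ≈ 9.31 m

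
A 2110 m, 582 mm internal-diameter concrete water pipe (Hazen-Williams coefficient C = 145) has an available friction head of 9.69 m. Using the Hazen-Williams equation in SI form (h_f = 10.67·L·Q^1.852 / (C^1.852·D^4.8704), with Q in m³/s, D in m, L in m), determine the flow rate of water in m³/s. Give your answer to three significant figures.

Rearranging: Q = [h_f·C^1.852·D^4.8704 / (10.67·L)]^(1/1.852)
Q = [9.69·145^1.852·0.582^4.8704 / (10.67·2110)]^0.540 = 0.5316 m³/s

Q ≈ 0.532 m³/s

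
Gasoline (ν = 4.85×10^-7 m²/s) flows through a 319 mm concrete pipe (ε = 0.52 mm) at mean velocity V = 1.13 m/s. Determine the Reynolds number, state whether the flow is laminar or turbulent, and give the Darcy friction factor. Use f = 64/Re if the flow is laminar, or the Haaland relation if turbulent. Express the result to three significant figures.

Re ≈ 7.43×10^5; turbulent; f ≈ 0.0225

Re = VD/ν = 1.130·0.319/4.85×10^-7 = 7.43×10^5
Re > 4000 → turbulent; ε/D = 0.00163
Haaland: f = 0.02249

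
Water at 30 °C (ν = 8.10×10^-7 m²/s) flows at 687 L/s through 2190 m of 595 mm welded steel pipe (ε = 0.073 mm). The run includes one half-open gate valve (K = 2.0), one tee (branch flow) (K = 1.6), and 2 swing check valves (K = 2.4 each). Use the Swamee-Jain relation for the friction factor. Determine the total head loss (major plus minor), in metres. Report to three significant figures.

H_L ≈ 17.9 m

V = 4Q/(πD²) = 2.471 m/s; V²/2g = 0.3111 m
Re = 1.81×10^6, ε/D = 1.23×10^-4 → f = 0.01332 (Swamee-Jain)
Major: h_f = f(L/D)·V²/2g = 0.01332·3681·0.3111 = 15.25 m
Minor: ΣK = 8.40; h_m = ΣK·V²/2g = 2.614 m
Total H_L = 15.25 + 2.614 = 17.87 m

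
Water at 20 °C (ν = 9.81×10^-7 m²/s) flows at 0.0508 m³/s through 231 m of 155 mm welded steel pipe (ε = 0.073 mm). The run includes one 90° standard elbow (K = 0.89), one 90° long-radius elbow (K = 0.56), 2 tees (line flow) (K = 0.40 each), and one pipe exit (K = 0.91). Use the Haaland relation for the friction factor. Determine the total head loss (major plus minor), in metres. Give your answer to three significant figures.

V = 4Q/(πD²) = 2.692 m/s; V²/2g = 0.3694 m
Re = 4.25×10^5, ε/D = 4.71×10^-4 → f = 0.01753 (Haaland)
Major: h_f = f(L/D)·V²/2g = 0.01753·1490·0.3694 = 9.651 m
Minor: ΣK = 3.16; h_m = ΣK·V²/2g = 1.167 m
Total H_L = 9.651 + 1.167 = 10.82 m

H_L ≈ 10.8 m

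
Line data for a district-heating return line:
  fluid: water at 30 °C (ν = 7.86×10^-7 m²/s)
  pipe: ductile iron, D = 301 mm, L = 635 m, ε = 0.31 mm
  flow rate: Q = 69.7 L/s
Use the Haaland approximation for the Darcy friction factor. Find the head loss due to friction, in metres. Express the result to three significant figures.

h_f ≈ 2.11 m

V = 4Q/(πD²) = 4·0.0697/(π·0.301²) = 0.9795 m/s
Re = VD/ν = 0.9795·0.301/7.86×10^-7 = 3.75×10^5 → turbulent
ε/D = 0.31/301 = 0.00103
Haaland: f = 0.02049
h_f = f(L/D)V²/(2g) = 0.02049·(635/0.301)·0.9795²/(2·9.81) = 2.114 m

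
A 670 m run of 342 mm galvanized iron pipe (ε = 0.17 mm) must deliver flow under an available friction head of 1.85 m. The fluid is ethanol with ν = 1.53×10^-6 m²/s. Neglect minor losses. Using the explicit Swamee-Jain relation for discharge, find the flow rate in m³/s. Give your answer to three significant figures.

Swamee-Jain (Type II): Q = -0.965·√(gD⁵h_f/L)·ln[ε/(3.7D) + √(3.17ν²L/(gD³h_f))]
√(gD⁵h_f/L) = √(9.81·0.342⁵·1.85/670) = 0.01126
ε/(3.7D) = 1.34×10^-4; √(3.17ν²L/(gD³h_f)) = 8.28×10^-5
Q = -0.965·0.01126·ln(2.171×10^-4) = 0.09164 m³/s
Check: V = 0.998 m/s, Re = 2.23×10^5, f = 0.01874, h_f = 1.86 m ≈ 1.85 m ✓

Q ≈ 0.0916 m³/s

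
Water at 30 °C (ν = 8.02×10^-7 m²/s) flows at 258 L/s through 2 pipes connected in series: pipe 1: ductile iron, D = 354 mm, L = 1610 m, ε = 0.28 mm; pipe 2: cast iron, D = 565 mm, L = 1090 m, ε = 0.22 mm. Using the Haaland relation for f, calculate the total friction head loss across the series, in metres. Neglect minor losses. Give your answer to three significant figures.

Pipe 1: V = 2.621 m/s, Re = 1.16×10^6, ε/D = 7.91×10^-4, f = 0.01887, h_1 = f(L/D)V²/2g = 30.06 m
Pipe 2: V = 1.029 m/s, Re = 7.25×10^5, ε/D = 3.89×10^-4, f = 0.01654, h_2 = f(L/D)V²/2g = 1.723 m
Series → Q common, losses add: H = Σh = 31.78 m

H ≈ 31.8 m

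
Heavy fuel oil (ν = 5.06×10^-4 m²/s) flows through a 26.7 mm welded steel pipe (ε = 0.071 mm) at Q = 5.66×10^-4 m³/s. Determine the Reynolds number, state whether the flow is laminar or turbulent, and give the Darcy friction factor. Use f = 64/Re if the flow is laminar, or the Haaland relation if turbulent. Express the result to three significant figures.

V = 4Q/(πD²) = 1.011 m/s
Re = VD/ν = 1.011·0.0267/5.06×10^-4 = 53.3
Re < 2300 → laminar → f = 64/Re = 1.200

Re ≈ 53.3; laminar; f = 64/Re ≈ 1.20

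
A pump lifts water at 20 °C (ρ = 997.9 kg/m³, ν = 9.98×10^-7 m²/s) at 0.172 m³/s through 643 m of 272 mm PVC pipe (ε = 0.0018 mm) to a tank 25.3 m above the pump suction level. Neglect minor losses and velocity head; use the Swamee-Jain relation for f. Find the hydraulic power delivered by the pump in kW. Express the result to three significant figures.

V = 4Q/(πD²) = 2.960 m/s; Re = 8.07×10^5; ε/D = 6.62×10^-6; f = 0.01218
h_f = f(L/D)V²/2g = 12.86 m
Total head H = z + h_f = 25.3 + 12.86 = 38.16 m
P_hyd = ρgQH = 997.9·9.81·0.172·38.16 = 64.26 kW

P_hyd ≈ 64.3 kW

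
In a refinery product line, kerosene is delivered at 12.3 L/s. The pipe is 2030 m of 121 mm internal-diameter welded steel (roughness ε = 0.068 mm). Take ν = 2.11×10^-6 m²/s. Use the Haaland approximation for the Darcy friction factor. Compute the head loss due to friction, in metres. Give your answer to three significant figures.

h_f ≈ 21.3 m

V = 4Q/(πD²) = 4·0.0123/(π·0.121²) = 1.070 m/s
Re = VD/ν = 1.070·0.121/2.11×10^-6 = 6.13×10^4 → turbulent
ε/D = 0.068/121 = 5.62×10^-4
Haaland: f = 0.02173
h_f = f(L/D)V²/(2g) = 0.02173·(2030/0.121)·1.070²/(2·9.81) = 21.26 m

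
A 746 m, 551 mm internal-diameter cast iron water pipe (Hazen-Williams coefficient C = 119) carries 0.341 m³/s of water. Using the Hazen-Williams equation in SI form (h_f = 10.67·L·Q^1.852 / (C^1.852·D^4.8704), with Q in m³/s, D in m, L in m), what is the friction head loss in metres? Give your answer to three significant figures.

h_f = 10.67·746·0.341^1.852 / (119^1.852·0.551^4.8704) = 2.834 m

h_f ≈ 2.83 m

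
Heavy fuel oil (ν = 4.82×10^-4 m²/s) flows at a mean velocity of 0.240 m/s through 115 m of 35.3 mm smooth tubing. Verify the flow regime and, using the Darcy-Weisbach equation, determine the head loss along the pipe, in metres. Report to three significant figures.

Re = VD/ν = 0.240·0.03530/4.82×10^-4 = 17.6 → laminar (Re < 2300)
f = 64/Re = 3.641
h_f = f(L/D)V²/(2g) = 3.641·(115/0.03530)·0.240²/(2·9.81) = 34.82 m

h_f ≈ 34.8 m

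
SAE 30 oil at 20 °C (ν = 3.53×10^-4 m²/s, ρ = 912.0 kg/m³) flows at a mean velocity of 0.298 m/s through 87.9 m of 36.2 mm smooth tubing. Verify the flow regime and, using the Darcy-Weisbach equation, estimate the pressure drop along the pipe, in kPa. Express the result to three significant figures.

Re = VD/ν = 0.298·0.03620/3.53×10^-4 = 30.6 → laminar (Re < 2300)
f = 64/Re = 2.094
h_f = f(L/D)V²/(2g) = 2.094·(87.9/0.03620)·0.298²/(2·9.81) = 23.02 m
Δp = ρg·h_f = 912.0·9.81·23.02 = 205.9 kPa

Δp ≈ 206 kPa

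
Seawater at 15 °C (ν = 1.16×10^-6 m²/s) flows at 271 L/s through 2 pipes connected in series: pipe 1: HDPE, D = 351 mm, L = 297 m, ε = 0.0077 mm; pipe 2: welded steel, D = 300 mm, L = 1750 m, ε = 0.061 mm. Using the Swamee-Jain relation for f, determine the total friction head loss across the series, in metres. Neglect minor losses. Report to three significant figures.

Pipe 1: V = 2.801 m/s, Re = 8.47×10^5, ε/D = 2.19×10^-5, f = 0.01241, h_1 = f(L/D)V²/2g = 4.197 m
Pipe 2: V = 3.834 m/s, Re = 9.92×10^5, ε/D = 2.03×10^-4, f = 0.01481, h_2 = f(L/D)V²/2g = 64.74 m
Series → Q common, losses add: H = Σh = 68.94 m

H ≈ 68.9 m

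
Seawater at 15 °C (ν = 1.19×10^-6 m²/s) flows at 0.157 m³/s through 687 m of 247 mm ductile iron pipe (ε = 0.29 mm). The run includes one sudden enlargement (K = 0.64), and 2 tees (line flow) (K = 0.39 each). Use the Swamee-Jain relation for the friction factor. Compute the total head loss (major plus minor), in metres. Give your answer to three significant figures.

V = 4Q/(πD²) = 3.277 m/s; V²/2g = 0.5472 m
Re = 6.80×10^5, ε/D = 0.00117 → f = 0.02093 (Swamee-Jain)
Major: h_f = f(L/D)·V²/2g = 0.02093·2781·0.5472 = 31.85 m
Minor: ΣK = 1.42; h_m = ΣK·V²/2g = 0.7770 m
Total H_L = 31.85 + 0.7770 = 32.63 m

H_L ≈ 32.6 m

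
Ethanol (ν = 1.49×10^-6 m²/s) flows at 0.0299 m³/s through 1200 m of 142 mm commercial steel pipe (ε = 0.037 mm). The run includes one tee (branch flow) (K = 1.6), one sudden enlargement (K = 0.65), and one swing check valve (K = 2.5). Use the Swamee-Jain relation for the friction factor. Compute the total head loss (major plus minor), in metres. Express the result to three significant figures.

V = 4Q/(πD²) = 1.888 m/s; V²/2g = 0.1817 m
Re = 1.80×10^5, ε/D = 2.61×10^-4 → f = 0.01777 (Swamee-Jain)
Major: h_f = f(L/D)·V²/2g = 0.01777·8451·0.1817 = 27.28 m
Minor: ΣK = 4.75; h_m = ΣK·V²/2g = 0.8630 m
Total H_L = 27.28 + 0.8630 = 28.14 m

H_L ≈ 28.1 m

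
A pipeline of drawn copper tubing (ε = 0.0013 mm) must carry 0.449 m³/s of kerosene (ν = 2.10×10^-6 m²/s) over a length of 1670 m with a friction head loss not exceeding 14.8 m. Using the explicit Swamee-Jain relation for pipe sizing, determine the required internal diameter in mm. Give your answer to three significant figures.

D ≈ 481 mm

Swamee-Jain (Type III): D = 0.66·[ε^1.25·(LQ²/(gh_f))^4.75 + ν·Q^9.4·(L/(gh_f))^5.2]^0.04
LQ²/(gh_f) = 2.319; L/(gh_f) = 11.50
Term 1 = ε^1.25·(…)^4.75 = 2.39×10^-6; Term 2 = ν·Q^9.4·(…)^5.2 = 3.71×10^-4
D = 0.66·(2.39×10^-6 + 3.71×10^-4)^0.04 = 0.4813 m = 481 mm
Check: V = 2.47 m/s, Re = 5.66×10^5, f = 0.01285, h_f = 13.8 m ≈ 14.8 m ✓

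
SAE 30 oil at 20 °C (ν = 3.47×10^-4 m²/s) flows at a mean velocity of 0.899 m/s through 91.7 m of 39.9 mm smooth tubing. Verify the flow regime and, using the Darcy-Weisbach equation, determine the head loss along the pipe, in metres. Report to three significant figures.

h_f ≈ 58.6 m

Re = VD/ν = 0.899·0.03990/3.47×10^-4 = 103 → laminar (Re < 2300)
f = 64/Re = 0.6191
h_f = f(L/D)V²/(2g) = 0.6191·(91.7/0.03990)·0.899²/(2·9.81) = 58.61 m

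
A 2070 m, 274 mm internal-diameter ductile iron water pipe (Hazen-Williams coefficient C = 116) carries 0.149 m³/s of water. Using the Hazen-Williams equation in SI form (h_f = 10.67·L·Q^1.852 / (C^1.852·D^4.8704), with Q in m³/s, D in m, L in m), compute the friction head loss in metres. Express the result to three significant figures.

h_f = 10.67·2070·0.149^1.852 / (116^1.852·0.274^4.8704) = 53.44 m

h_f ≈ 53.4 m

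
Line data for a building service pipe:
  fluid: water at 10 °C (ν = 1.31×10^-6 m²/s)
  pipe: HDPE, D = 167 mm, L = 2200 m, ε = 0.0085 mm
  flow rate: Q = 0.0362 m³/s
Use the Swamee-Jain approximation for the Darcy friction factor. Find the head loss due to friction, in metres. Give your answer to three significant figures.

V = 4Q/(πD²) = 4·0.0362/(π·0.167²) = 1.653 m/s
Re = VD/ν = 1.653·0.167/1.31×10^-6 = 2.11×10^5 → turbulent
ε/D = 0.0085/167 = 5.09×10^-5
Swamee-Jain: f = 0.01584
h_f = f(L/D)V²/(2g) = 0.01584·(2200/0.167)·1.653²/(2·9.81) = 29.06 m

h_f ≈ 29.1 m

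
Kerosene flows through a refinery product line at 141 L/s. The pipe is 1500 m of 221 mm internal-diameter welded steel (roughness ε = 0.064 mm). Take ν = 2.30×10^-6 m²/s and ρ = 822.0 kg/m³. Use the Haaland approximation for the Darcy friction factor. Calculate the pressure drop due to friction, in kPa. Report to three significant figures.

Δp ≈ 622 kPa

V = 4Q/(πD²) = 4·0.141/(π·0.221²) = 3.676 m/s
Re = VD/ν = 3.676·0.221/2.30×10^-6 = 3.53×10^5 → turbulent
ε/D = 0.064/221 = 2.90×10^-4
Haaland: f = 0.01649
h_f = f(L/D)V²/(2g) = 0.01649·(1500/0.221)·3.676²/(2·9.81) = 77.08 m
Δp = ρg·h_f = 822.0·9.81·77.08 = 621.6 kPa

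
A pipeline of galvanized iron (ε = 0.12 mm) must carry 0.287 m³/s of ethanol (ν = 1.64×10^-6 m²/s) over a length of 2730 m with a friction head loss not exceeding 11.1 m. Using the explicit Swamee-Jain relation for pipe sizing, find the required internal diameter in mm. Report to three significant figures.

Swamee-Jain (Type III): D = 0.66·[ε^1.25·(LQ²/(gh_f))^4.75 + ν·Q^9.4·(L/(gh_f))^5.2]^0.04
LQ²/(gh_f) = 2.065; L/(gh_f) = 25.07
Term 1 = ε^1.25·(…)^4.75 = 3.93×10^-4; Term 2 = ν·Q^9.4·(…)^5.2 = 2.48×10^-4
D = 0.66·(3.93×10^-4 + 2.48×10^-4)^0.04 = 0.4919 m = 492 mm
Check: V = 1.51 m/s, Re = 4.53×10^5, f = 0.01603, h_f = 10.3 m ≈ 11.1 m ✓

D ≈ 492 mm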